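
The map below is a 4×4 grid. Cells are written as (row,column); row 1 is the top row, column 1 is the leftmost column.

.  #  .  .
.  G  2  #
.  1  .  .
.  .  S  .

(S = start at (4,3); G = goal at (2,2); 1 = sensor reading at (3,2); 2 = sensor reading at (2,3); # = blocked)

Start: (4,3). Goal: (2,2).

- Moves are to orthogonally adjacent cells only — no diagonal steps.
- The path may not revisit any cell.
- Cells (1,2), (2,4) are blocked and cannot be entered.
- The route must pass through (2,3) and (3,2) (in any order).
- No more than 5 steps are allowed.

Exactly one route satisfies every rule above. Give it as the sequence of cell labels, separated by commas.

(4,3), (4,2), (3,2), (3,3), (2,3), (2,2)

The budget equals the shortest possible length, so every move has to be on a shortest route through the required cells.
Route from (4,3): left to (4,2), up to (3,2), right to (3,3), up to (2,3), left to (2,2) — 5 moves in all.
Check: all required cells visited; 5 ≤ 5 moves.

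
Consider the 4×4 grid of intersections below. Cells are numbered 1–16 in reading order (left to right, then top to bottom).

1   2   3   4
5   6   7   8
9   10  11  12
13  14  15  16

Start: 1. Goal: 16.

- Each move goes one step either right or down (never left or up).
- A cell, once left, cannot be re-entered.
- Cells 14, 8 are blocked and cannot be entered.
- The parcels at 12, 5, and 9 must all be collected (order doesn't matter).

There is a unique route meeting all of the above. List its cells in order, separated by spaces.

Moves only go right or down, so the column and row indices never decrease.
Route from 1: 2× down (reaching 9), 3× right (reaching 12), down to 16 — 6 moves in all.
Check: all required cells visited.

1 5 9 10 11 12 16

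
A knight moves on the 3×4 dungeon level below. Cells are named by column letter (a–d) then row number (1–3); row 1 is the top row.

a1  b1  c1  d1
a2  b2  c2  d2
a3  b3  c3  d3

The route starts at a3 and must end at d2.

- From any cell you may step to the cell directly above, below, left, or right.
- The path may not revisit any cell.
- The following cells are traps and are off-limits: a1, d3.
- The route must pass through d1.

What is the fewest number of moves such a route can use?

6

Any route passes through d1 somewhere between a3 and d2. Summing Manhattan distances along the two legs (a3 → d1 → d2) gives a lower bound of 5 + 1 = 6 moves.
A route of 6 moves achieves this: a3 → a2 → b2 → b1 → c1 → d1 → d2.
Since 6 matches the lower bound, it is optimal.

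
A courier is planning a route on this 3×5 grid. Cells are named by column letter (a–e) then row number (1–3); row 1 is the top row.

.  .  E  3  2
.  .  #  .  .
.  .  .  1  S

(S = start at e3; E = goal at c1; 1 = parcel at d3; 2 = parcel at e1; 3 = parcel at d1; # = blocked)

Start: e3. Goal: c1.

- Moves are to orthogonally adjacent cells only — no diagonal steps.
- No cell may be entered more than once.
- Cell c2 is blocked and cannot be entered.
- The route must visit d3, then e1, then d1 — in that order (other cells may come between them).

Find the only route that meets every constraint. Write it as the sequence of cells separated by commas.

e3, d3, d2, e2, e1, d1, c1

The waypoints must appear in the order d3, e1, d1, with no cell reused.
Route from e3: left 1 to d3, up 1 to d2, right 1 to e2, up 1 to e1, left 2 to c1 — 6 moves in all.
Check: order respected (1 at step 1, 2 at step 4, 3 at step 5).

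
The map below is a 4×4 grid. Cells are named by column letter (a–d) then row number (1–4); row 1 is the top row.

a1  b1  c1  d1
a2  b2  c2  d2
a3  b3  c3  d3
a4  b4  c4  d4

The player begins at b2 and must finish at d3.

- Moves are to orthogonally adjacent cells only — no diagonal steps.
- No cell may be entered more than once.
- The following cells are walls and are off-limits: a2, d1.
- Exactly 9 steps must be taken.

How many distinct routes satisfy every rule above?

Need simple routes of exactly 9 moves from b2 to d3 (Manhattan distance 3, so 3 moves are spent on a detour and 3 undoing it).
Enumerating: b2 b1 c1 c2 c3 b3 b4 c4 d4 d3 | b2 b3 a3 a4 b4 c4 c3 c2 d2 d3 | b2 c2 c3 b3 a3 a4 b4 c4 d4 d3.
That gives 3 routes.

3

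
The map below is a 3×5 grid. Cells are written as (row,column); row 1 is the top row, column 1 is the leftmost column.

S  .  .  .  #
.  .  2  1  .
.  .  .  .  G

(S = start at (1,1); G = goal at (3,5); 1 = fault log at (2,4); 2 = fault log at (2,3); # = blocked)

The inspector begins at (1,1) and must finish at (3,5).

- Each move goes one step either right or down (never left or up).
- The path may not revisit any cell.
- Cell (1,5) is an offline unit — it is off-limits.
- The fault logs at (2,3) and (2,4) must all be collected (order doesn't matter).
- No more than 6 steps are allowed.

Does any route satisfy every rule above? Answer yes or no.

yes

One route that works: (1,1) → (2,1) → (2,2) → (2,3) → (2,4) → (3,4) → (3,5).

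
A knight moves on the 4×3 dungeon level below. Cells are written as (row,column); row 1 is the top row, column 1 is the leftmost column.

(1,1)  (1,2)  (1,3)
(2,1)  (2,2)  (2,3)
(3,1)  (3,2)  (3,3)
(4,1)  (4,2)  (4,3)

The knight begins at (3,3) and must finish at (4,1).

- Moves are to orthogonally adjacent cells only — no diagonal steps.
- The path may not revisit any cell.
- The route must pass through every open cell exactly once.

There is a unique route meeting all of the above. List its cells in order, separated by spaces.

(3,3) (4,3) (4,2) (3,2) (2,2) (2,3) (1,3) (1,2) (1,1) (2,1) (3,1) (4,1)

Need to visit all 12 open cells exactly once, starting at (3,3) and ending at (4,1).
Cell (1,3) has only two open neighbours ((2,3) and (1,2)), so the path must pass straight through it: one of those is the cell it's entered from and the other is where it exits.
Route from (3,3): down to (4,3), left to (4,2), 2× up (reaching (2,2)), right to (2,3), up to (1,3), 2× left (reaching (1,1)), 3× down (reaching (4,1)) — 11 moves in all.
Check: all 12 open cells covered.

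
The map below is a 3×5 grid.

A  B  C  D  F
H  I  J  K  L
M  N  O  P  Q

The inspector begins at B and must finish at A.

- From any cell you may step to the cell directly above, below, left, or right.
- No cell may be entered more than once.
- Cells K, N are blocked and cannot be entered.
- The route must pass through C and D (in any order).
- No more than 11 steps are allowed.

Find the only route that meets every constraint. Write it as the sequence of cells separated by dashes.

The budget equals the shortest possible length, so every move has to be on a shortest route through the required cells.
Route from B: right 3 to F, down 2 to Q, left 2 to O, up 1 to J, left 2 to H, up 1 to A — 11 moves in all.
Check: all required cells visited; 11 ≤ 11 moves.

B - C - D - F - L - Q - P - O - J - I - H - A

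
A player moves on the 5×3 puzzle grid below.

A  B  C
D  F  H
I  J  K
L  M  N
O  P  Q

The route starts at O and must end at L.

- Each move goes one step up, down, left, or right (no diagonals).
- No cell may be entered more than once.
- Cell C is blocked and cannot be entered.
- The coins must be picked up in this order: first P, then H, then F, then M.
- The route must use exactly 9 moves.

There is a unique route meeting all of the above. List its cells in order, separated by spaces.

The waypoints must appear in the order P, H, F, M, with no cell reused.
Route from O: 2× right (reaching Q), 3× up (reaching H), left to F, 2× down (reaching M), left to L — 9 moves in all.
Check: order respected (P at step 1, H at step 5, F at step 6, M at step 8); 9 moves as required.

O P Q N K H F J M L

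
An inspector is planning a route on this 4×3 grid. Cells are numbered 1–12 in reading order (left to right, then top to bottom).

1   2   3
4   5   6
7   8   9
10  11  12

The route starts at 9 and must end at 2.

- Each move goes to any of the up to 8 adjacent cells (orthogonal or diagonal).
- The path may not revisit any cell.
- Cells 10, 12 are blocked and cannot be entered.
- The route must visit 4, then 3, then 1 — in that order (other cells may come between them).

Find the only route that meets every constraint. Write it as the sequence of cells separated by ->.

The waypoints must appear in the order 4, 3, 1, with no cell reused.
Route from 9: down-left to 11, up-left to 7, up to 4, down-right to 8, up-right to 6, up to 3, down-left to 5, up-left to 1, right to 2 — 9 moves in all.
Check: order respected (4 at step 3, 3 at step 6, 1 at step 8).

9 -> 11 -> 7 -> 4 -> 8 -> 6 -> 3 -> 5 -> 1 -> 2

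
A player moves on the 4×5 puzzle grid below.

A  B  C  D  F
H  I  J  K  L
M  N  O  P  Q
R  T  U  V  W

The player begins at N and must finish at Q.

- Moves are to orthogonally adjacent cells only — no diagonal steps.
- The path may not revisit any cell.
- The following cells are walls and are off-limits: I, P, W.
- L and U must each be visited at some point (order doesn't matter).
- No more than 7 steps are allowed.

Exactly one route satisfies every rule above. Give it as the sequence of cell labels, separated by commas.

Any route must reach L and U and still end at Q within 7 moves, so the order of the required stops is forced.
Route from N: down 1 to T, right 1 to U, up 2 to J, right 2 to L, down 1 to Q — 7 moves in all.
Check: all required cells visited; 7 ≤ 7 moves.

N, T, U, O, J, K, L, Q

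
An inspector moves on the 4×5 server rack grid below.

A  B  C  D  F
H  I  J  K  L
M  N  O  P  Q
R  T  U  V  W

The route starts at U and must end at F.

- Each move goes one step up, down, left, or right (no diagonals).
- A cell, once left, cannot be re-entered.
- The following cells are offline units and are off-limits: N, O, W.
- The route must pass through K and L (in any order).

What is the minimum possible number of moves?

5

Any route passes through K and L in some order between U and F. Summing Manhattan distances along each leg and taking the cheapest ordering (U → K → L → F) gives a lower bound of 3 + 1 + 1 = 5 moves.
A route of 5 moves achieves this: U → V → P → K → L → F.
Since 5 matches the lower bound, it is optimal.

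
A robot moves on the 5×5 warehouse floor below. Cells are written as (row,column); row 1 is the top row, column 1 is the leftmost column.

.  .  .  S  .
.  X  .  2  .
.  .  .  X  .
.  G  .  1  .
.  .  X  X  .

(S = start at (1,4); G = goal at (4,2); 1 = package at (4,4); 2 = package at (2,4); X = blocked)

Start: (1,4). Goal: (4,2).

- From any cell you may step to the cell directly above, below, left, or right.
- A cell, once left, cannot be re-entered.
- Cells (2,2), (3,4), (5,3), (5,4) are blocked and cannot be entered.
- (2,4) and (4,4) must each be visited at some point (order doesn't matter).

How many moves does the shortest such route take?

Any route passes through (2,4) and (4,4) in some order between (1,4) and (4,2). Summing Manhattan distances along each leg and taking the cheapest ordering ((1,4) → (2,4) → (4,4) → (4,2)) gives a lower bound of 1 + 2 + 2 = 5 moves.
That bound ignores the blocked cells. Measuring each leg by the fewest moves that actually steer around them ((1,4)→(2,4): 1; (2,4)→(4,4): 4; (4,4)→(4,2): 2) raises the lower bound to 7.
A route of 7 moves exists: (1,4) → (2,4) → (2,5) → (3,5) → (4,5) → (4,4) → (4,3) → (4,2).
Since 7 matches that lower bound, it is optimal.

7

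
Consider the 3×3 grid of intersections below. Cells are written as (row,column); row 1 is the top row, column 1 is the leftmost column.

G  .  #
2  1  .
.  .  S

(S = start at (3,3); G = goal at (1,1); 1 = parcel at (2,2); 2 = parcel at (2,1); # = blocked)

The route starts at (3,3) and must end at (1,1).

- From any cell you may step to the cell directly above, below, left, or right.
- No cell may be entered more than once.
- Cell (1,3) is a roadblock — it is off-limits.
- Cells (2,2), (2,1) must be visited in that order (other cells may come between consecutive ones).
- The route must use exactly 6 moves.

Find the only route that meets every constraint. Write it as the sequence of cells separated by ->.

(3,3) -> (2,3) -> (2,2) -> (3,2) -> (3,1) -> (2,1) -> (1,1)

The waypoints must appear in the order (2,2), (2,1), with no cell reused.
Route from (3,3): up to (2,3), left to (2,2), down to (3,2), left to (3,1), 2× up (reaching (1,1)) — 6 moves in all.
Check: order respected (1 at step 2, 2 at step 5); 6 moves as required.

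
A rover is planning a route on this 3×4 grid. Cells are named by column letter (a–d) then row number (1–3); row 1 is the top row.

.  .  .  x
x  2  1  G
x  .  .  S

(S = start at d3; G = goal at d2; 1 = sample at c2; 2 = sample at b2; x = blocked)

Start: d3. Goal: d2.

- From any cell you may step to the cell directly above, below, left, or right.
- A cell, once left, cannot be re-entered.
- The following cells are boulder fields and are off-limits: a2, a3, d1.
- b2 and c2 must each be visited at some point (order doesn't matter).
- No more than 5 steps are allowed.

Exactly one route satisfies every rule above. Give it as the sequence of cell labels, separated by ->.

The 5-move cap with required stops at b2, c2 leaves no slack for detours.
Route from d3: 2× left (reaching b3), up to b2, 2× right (reaching d2) — 5 moves in all.
Check: all required cells visited; 5 ≤ 5 moves.

d3 -> c3 -> b3 -> b2 -> c2 -> d2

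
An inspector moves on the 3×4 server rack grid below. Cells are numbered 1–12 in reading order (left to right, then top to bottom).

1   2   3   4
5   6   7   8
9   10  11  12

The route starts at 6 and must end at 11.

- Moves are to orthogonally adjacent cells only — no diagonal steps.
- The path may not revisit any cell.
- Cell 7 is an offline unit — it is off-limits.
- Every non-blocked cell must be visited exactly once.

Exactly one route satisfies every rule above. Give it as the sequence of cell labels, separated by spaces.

Need to visit all 11 open cells exactly once, starting at 6 and ending at 11.
Cell 12 has only two open neighbours (8 and 11), so the path must pass straight through it: one of those is the cell it's entered from and the other is where it exits.
Route from 6: down to 10, left to 9, 2× up (reaching 1), 3× right (reaching 4), 2× down (reaching 12), left to 11 — 10 moves in all.
Check: all 11 open cells covered.

6 10 9 5 1 2 3 4 8 12 11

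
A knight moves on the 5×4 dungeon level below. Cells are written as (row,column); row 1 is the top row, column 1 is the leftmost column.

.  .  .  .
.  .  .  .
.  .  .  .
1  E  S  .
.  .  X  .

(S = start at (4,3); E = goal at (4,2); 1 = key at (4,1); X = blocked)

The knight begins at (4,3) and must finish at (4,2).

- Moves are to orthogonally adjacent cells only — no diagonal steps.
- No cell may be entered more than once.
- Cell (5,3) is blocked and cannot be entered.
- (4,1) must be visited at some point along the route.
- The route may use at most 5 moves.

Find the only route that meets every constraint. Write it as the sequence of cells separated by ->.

Any route must reach (4,1) and still end at (4,2) within 5 moves, so the order of the required stops is forced.
Route from (4,3): up to (3,3), 2× left (reaching (3,1)), down to (4,1), right to (4,2) — 5 moves in all.
Check: all required cells visited; 5 ≤ 5 moves.

(4,3) -> (3,3) -> (3,2) -> (3,1) -> (4,1) -> (4,2)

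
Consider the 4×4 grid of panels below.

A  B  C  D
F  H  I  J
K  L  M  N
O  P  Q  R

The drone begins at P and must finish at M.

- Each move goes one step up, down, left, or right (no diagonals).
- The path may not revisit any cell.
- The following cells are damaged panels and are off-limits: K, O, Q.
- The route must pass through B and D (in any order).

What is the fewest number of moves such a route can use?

Any route passes through B and D in some order between P and M. Summing Manhattan distances along each leg and taking the cheapest ordering (P → B → D → M) gives a lower bound of 3 + 2 + 3 = 8 moves.
A route of 8 moves achieves this: P → L → H → B → C → D → J → N → M.
Since 8 matches the lower bound, it is optimal.

8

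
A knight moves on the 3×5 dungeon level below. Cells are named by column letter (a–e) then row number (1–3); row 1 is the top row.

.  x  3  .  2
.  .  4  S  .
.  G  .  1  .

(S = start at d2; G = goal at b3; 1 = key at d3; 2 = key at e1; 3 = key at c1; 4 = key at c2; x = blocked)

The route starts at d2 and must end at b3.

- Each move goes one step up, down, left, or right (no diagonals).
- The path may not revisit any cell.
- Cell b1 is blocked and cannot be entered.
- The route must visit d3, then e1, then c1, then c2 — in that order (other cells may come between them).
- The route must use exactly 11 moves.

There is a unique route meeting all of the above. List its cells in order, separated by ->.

d2 -> d3 -> e3 -> e2 -> e1 -> d1 -> c1 -> c2 -> b2 -> a2 -> a3 -> b3

The waypoints must appear in the order d3, e1, c1, c2, with no cell reused.
Route from d2: down 1 to d3, right 1 to e3, up 2 to e1, left 2 to c1, down 1 to c2, left 2 to a2, down 1 to a3, right 1 to b3 — 11 moves in all.
Check: order respected (1 at step 1, 2 at step 4, 3 at step 6, 4 at step 7); 11 moves as required.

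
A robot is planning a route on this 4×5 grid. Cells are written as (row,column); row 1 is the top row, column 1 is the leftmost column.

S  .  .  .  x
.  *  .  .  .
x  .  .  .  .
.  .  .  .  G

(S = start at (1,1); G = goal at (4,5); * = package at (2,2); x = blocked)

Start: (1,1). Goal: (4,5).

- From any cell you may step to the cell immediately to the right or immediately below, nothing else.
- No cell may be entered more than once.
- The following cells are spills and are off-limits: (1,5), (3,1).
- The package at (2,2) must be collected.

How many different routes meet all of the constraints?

A right/down-only route from (1,1) to (4,5) makes exactly 3 down-moves and 4 right-moves in some order.
With no other constraints that would be C(7,3) = 35 routes.
Split at (2,2) and multiply the segment counts (each segment already excludes blocked cells): (1,1)→(2,2): 2; (2,2)→(4,5): 10; product = 20.
That gives 20 routes.

20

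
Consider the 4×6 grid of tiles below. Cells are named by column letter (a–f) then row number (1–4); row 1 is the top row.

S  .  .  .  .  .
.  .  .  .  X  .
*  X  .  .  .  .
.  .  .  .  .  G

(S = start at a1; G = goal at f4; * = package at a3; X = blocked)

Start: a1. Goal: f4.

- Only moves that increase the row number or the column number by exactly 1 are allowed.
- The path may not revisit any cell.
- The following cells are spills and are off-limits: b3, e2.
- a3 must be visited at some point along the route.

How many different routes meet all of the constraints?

A right/down-only route from a1 to f4 makes exactly 3 down-moves and 5 right-moves in some order.
With no other constraints that would be C(8,3) = 56 routes.
Split at a3 and multiply the segment counts (each segment already excludes blocked cells): a1→a3: 1; a3→f4: 1; product = 1.
That gives 1 route.

1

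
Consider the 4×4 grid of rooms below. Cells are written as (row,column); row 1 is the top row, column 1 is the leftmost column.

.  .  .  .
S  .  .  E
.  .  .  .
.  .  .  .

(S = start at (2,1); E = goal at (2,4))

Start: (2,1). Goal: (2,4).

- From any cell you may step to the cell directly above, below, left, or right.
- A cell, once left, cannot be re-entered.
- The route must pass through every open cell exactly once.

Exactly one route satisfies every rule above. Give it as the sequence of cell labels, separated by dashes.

(2,1) - (1,1) - (1,2) - (2,2) - (3,2) - (3,1) - (4,1) - (4,2) - (4,3) - (4,4) - (3,4) - (3,3) - (2,3) - (1,3) - (1,4) - (2,4)

Need to visit all 16 open cells exactly once, starting at (2,1) and ending at (2,4).
Cell (4,1) has only two open neighbours ((3,1) and (4,2)), so the path must pass straight through it: one of those is the cell it's entered from and the other is where it exits.
Route from (2,1): up to (1,1), right to (1,2), 2× down (reaching (3,2)), left to (3,1), down to (4,1), 3× right (reaching (4,4)), up to (3,4), left to (3,3), 2× up (reaching (1,3)), right to (1,4), down to (2,4) — 15 moves in all.
Check: all 16 open cells covered.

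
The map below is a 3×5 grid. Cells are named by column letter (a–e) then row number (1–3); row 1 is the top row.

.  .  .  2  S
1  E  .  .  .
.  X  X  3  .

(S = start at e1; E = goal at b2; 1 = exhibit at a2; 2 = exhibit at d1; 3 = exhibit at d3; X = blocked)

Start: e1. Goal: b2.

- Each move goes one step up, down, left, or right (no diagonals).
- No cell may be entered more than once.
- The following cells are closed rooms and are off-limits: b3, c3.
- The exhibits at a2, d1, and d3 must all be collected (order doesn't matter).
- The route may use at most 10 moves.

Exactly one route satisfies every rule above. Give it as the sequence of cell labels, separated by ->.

e1 -> e2 -> e3 -> d3 -> d2 -> d1 -> c1 -> b1 -> a1 -> a2 -> b2

The budget equals the shortest possible length, so every move has to be on a shortest route through the required cells.
Route from e1: 2× down (reaching e3), left to d3, 2× up (reaching d1), 3× left (reaching a1), down to a2, right to b2 — 10 moves in all.
Check: all required cells visited; 10 ≤ 10 moves.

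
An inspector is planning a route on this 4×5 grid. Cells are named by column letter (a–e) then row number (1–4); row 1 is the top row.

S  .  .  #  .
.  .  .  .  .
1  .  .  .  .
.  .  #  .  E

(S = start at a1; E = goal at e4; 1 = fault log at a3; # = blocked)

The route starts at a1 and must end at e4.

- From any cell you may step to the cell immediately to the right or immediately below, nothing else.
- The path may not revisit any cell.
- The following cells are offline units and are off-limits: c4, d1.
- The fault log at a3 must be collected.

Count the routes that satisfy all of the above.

A right/down-only route from a1 to e4 makes exactly 3 down-moves and 4 right-moves in some order.
With no other constraints that would be C(7,3) = 35 routes.
Split at a3 and multiply the segment counts (each segment already excludes blocked cells): a1→a3: 1; a3→e4: 2; product = 2.
That gives 2 routes.

2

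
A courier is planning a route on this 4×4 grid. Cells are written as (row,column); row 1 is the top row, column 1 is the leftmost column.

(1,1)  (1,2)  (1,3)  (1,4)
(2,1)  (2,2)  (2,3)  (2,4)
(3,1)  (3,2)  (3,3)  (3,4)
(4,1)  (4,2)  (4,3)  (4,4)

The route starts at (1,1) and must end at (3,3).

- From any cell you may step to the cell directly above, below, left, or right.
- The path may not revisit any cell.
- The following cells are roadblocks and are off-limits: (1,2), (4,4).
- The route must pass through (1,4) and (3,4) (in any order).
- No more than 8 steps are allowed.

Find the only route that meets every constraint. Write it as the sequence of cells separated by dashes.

(1,1) - (2,1) - (2,2) - (2,3) - (1,3) - (1,4) - (2,4) - (3,4) - (3,3)

The budget equals the shortest possible length, so every move has to be on a shortest route through the required cells.
Route from (1,1): down 1 to (2,1), right 2 to (2,3), up 1 to (1,3), right 1 to (1,4), down 2 to (3,4), left 1 to (3,3) — 8 moves in all.
Check: all required cells visited; 8 ≤ 8 moves.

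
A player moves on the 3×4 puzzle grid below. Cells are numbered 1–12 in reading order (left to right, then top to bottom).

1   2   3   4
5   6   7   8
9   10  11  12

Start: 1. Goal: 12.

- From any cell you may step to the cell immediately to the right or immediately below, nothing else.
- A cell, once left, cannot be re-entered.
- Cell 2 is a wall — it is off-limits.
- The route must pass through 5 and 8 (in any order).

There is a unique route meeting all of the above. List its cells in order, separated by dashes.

1 - 5 - 6 - 7 - 8 - 12

Moves only go right or down, so the column and row indices never decrease.
Route from 1: down 1 to 5, right 3 to 8, down 1 to 12 — 5 moves in all.
Check: all required cells visited.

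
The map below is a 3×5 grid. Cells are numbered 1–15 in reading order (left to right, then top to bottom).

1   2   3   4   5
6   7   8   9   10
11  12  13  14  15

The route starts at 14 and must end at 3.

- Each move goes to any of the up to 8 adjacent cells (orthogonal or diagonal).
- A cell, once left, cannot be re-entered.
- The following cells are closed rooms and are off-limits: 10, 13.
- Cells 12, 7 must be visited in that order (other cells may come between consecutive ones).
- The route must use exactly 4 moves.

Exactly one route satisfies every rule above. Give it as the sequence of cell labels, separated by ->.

14 -> 8 -> 12 -> 7 -> 3

The waypoints must appear in the order 12, 7, with no cell reused.
Route from 14: up-left to 8, down-left to 12, up to 7, up-right to 3 — 4 moves in all.
Check: order respected (12 at step 2, 7 at step 3); 4 moves as required.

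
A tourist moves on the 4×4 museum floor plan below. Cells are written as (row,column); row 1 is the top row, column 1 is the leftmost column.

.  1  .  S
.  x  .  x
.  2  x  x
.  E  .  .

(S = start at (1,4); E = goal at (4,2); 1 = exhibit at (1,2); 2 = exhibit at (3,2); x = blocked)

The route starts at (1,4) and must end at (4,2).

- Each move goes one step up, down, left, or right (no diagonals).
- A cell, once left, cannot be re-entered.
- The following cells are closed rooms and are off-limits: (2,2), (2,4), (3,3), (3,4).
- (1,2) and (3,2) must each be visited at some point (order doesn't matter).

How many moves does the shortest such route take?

Any route passes through (1,2) and (3,2) in some order between (1,4) and (4,2). Summing Manhattan distances along each leg and taking the cheapest ordering ((1,4) → (1,2) → (3,2) → (4,2)) gives a lower bound of 2 + 2 + 1 = 5 moves.
That bound ignores the blocked cells. Measuring each leg by the fewest moves that actually steer around them ((1,4)→(1,2): 2; (1,2)→(3,2): 4; (3,2)→(4,2): 1) raises the lower bound to 7.
A route of 7 moves exists: (1,4) → (1,3) → (1,2) → (1,1) → (2,1) → (3,1) → (3,2) → (4,2).
Since 7 matches that lower bound, it is optimal.

7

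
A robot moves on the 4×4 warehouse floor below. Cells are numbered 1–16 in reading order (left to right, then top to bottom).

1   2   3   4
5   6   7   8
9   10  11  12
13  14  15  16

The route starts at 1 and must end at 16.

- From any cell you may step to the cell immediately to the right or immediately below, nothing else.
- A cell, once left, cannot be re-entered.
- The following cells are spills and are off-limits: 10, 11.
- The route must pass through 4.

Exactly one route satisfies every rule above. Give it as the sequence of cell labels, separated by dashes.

Moves only go right or down, so the column and row indices never decrease.
Route from 1: right 3 to 4, down 3 to 16 — 6 moves in all.
Check: all required cells visited.

1 - 2 - 3 - 4 - 8 - 12 - 16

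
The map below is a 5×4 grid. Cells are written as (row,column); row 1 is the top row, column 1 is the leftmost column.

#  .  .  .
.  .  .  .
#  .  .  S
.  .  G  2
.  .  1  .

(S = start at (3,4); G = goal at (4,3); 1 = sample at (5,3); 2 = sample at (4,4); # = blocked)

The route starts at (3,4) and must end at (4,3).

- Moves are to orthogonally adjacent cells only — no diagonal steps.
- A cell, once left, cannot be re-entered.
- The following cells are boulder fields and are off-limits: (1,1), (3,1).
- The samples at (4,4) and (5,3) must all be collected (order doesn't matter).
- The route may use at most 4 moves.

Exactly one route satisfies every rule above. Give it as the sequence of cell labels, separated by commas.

The 4-move cap with required stops at (4,4), (5,3) leaves no slack for detours.
Route from (3,4): 2× down (reaching (5,4)), left to (5,3), up to (4,3) — 4 moves in all.
Check: all required cells visited; 4 ≤ 4 moves.

(3,4), (4,4), (5,4), (5,3), (4,3)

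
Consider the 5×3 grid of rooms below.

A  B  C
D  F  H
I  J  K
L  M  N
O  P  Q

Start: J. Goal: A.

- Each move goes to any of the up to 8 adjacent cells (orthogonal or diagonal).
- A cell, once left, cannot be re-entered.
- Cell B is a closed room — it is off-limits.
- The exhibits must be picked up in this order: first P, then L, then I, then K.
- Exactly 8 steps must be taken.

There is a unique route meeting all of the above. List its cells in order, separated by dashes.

J - N - P - L - I - M - K - F - A

The waypoints must appear in the order P, L, I, K, with no cell reused.
Route from J: down-right 1 to N, down-left 1 to P, up-left 1 to L, up 1 to I, down-right 1 to M, up-right 1 to K, up-left 2 to A — 8 moves in all.
Check: order respected (P at step 2, L at step 3, I at step 4, K at step 6); 8 moves as required.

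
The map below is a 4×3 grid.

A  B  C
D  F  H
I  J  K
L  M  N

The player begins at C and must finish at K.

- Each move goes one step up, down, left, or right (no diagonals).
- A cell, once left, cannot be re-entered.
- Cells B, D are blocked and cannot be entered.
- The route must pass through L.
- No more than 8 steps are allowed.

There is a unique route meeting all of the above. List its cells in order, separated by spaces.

Any route must reach L and still end at K within 8 moves, so the order of the required stops is forced.
Route from C: down to H, left to F, down to J, left to I, down to L, 2× right (reaching N), up to K — 8 moves in all.
Check: all required cells visited; 8 ≤ 8 moves.

C H F J I L M N K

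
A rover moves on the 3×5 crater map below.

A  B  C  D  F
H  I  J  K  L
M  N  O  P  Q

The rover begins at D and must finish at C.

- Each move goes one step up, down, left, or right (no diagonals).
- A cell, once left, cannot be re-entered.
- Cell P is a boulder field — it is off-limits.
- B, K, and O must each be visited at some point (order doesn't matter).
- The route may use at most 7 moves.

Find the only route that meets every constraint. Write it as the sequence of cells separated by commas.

The 7-move cap with required stops at B, K, O leaves no slack for detours.
Route from D: down 1 to K, left 1 to J, down 1 to O, left 1 to N, up 2 to B, right 1 to C — 7 moves in all.
Check: all required cells visited; 7 ≤ 7 moves.

D, K, J, O, N, I, B, C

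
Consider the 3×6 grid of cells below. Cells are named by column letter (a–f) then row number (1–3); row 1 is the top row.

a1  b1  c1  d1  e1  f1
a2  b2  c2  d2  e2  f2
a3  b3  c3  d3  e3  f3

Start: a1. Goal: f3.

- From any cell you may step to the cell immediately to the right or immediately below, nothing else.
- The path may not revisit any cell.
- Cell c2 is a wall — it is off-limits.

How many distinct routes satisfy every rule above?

9

A right/down-only route from a1 to f3 makes exactly 2 down-moves and 5 right-moves in some order.
With no other constraints that would be C(7,2) = 21 routes.
Subtract routes through each blocked cell (inclusion–exclusion for overlaps): − through c2: 12 → 9.
That gives 9 routes.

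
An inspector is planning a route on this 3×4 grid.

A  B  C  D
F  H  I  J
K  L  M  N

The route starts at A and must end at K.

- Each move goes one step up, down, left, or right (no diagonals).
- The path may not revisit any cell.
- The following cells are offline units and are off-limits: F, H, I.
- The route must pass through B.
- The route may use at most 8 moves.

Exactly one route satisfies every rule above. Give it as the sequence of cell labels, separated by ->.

A -> B -> C -> D -> J -> N -> M -> L -> K

The 8-move cap with required stops at B leaves no slack for detours.
Route from A: 3× right (reaching D), 2× down (reaching N), 3× left (reaching K) — 8 moves in all.
Check: all required cells visited; 8 ≤ 8 moves.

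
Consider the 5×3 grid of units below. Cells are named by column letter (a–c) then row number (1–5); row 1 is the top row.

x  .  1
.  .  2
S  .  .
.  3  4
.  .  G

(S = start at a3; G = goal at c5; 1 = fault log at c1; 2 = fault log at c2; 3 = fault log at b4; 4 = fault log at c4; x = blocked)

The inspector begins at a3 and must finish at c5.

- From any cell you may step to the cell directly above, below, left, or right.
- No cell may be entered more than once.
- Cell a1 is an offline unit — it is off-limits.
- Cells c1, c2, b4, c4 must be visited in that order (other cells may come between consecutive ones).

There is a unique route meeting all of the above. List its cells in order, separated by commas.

The waypoints must appear in the order c1, c2, b4, c4, with no cell reused.
Route from a3: up 1 to a2, right 1 to b2, up 1 to b1, right 1 to c1, down 2 to c3, left 1 to b3, down 1 to b4, right 1 to c4, down 1 to c5 — 10 moves in all.
Check: order respected (1 at step 4, 2 at step 5, 3 at step 8, 4 at step 9).

a3, a2, b2, b1, c1, c2, c3, b3, b4, c4, c5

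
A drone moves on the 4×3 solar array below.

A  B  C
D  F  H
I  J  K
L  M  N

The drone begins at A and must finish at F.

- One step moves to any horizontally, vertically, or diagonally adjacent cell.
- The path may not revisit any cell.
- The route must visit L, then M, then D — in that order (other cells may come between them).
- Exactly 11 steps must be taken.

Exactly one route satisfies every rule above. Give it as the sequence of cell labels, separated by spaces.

The waypoints must appear in the order L, M, D, with no cell reused.
Route from A: right 2 to C, down 3 to N, up-left 1 to J, down-left 1 to L, right 1 to M, up-left 1 to I, up 1 to D, right 1 to F — 11 moves in all.
Check: order respected (L at step 7, M at step 8, D at step 10); 11 moves as required.

A B C H K N J L M I D F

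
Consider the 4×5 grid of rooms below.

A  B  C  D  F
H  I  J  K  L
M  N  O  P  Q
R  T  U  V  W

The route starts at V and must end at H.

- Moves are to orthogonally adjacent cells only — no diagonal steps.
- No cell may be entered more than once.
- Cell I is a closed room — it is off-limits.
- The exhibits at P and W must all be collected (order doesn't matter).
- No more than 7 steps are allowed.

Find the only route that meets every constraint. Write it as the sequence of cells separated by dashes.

V - W - Q - P - O - N - M - H

The 7-move cap with required stops at P, W leaves no slack for detours.
Route from V: right 1 to W, up 1 to Q, left 4 to M, up 1 to H — 7 moves in all.
Check: all required cells visited; 7 ≤ 7 moves.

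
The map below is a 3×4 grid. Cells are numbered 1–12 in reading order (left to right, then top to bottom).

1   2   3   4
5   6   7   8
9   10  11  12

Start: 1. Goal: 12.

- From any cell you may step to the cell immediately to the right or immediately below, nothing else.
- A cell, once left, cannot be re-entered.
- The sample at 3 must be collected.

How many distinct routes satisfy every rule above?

3

A right/down-only route from 1 to 12 makes exactly 2 down-moves and 3 right-moves in some order.
With no other constraints that would be C(5,2) = 10 routes.
Split at 3 and multiply the segment counts: 1→3: 1; 3→12: 3; product = 3.
That gives 3 routes.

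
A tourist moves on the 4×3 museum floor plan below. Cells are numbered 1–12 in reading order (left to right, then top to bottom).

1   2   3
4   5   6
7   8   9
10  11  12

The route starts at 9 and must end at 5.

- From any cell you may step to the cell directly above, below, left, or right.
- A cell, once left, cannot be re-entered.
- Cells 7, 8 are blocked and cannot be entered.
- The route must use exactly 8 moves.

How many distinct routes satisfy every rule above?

0

Need simple routes of exactly 8 moves from 9 to 5 (Manhattan distance 2, so 3 moves are spent on a detour and 3 undoing it).
No route satisfies every constraint, so the count is 0.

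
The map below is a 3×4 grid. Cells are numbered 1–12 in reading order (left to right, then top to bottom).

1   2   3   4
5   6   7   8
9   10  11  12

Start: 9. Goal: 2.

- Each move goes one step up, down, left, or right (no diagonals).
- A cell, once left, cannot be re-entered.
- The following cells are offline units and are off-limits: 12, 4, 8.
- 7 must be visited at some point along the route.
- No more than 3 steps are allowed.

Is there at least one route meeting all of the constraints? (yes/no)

Even ignoring the no-revisit rule, getting from 9 to 2 via 7 needs at least 3 + 2 = 5 moves (Manhattan distance per leg), which exceeds the 3-move limit.

no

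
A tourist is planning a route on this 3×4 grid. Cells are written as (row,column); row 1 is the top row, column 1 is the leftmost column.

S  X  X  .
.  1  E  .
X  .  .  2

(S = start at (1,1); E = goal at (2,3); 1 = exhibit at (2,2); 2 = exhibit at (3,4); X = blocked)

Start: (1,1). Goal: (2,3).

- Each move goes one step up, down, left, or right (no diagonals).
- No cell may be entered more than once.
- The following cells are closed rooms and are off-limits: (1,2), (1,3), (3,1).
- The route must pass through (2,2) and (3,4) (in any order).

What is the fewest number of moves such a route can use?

Any route passes through (2,2) and (3,4) in some order between (1,1) and (2,3). Summing Manhattan distances along each leg and taking the cheapest ordering ((1,1) → (2,2) → (3,4) → (2,3)) gives a lower bound of 2 + 3 + 2 = 7 moves.
A route of 7 moves achieves this: (1,1) → (2,1) → (2,2) → (3,2) → (3,3) → (3,4) → (2,4) → (2,3).
Since 7 matches the lower bound, it is optimal.

7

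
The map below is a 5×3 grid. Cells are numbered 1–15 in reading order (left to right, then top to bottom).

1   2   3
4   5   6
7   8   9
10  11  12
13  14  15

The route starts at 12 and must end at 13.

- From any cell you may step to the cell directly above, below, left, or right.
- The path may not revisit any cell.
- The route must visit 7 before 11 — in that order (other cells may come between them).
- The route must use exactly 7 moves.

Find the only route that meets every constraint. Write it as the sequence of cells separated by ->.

The waypoints must appear in the order 7, 11, with no cell reused.
Route from 12: up 1 to 9, left 2 to 7, down 1 to 10, right 1 to 11, down 1 to 14, left 1 to 13 — 7 moves in all.
Check: order respected (7 at step 3, 11 at step 5); 7 moves as required.

12 -> 9 -> 8 -> 7 -> 10 -> 11 -> 14 -> 13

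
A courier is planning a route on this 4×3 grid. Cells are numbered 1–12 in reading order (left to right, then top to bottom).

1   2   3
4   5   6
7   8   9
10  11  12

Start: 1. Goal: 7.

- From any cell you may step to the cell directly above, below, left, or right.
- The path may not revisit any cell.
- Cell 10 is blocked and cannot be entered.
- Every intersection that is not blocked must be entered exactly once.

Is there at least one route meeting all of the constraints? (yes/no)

One route that works: 1 → 4 → 5 → 2 → 3 → 6 → 9 → 12 → 11 → 8 → 7.

yes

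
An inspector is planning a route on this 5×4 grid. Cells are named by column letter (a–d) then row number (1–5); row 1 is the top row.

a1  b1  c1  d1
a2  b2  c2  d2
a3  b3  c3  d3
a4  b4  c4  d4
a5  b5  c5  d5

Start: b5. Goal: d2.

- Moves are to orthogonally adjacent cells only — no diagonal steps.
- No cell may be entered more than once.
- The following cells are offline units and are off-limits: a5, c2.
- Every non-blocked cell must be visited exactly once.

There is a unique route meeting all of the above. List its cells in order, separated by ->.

Need to visit all 18 open cells exactly once, starting at b5 and ending at d2.
Cell a1 has only two open neighbours (a2 and b1), so the path must pass straight through it: one of those is the cell it's entered from and the other is where it exits.
Route from b5: 2× right (reaching d5), 2× up (reaching d3), left to c3, down to c4, 2× left (reaching a4), up to a3, right to b3, up to b2, left to a2, up to a1, 3× right (reaching d1), down to d2 — 17 moves in all.
Check: all 18 open cells covered.

b5 -> c5 -> d5 -> d4 -> d3 -> c3 -> c4 -> b4 -> a4 -> a3 -> b3 -> b2 -> a2 -> a1 -> b1 -> c1 -> d1 -> d2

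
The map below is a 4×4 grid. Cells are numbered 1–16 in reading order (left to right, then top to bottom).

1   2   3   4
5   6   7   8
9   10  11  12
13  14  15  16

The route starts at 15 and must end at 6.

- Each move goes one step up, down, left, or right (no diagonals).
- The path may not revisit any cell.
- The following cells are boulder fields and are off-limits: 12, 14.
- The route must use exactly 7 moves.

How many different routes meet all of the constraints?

3

Need simple routes of exactly 7 moves from 15 to 6 (Manhattan distance 3, so 2 moves are spent on a detour and 2 undoing it).
Enumerating: 15 11 7 3 2 1 5 6 | 15 11 7 8 4 3 2 6 | 15 11 10 9 5 1 2 6.
That gives 3 routes.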